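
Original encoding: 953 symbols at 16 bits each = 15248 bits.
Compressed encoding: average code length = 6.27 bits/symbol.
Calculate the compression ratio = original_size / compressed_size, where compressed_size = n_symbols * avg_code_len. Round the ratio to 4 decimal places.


original_size = n_symbols * orig_bits = 953 * 16 = 15248 bits
compressed_size = n_symbols * avg_code_len = 953 * 6.27 = 5975.31 bits
ratio = original_size / compressed_size = 15248 / 5975.31 = 2.5518

Compression ratio = 2.5518


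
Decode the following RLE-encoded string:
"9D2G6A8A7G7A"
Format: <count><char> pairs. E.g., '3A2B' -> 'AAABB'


Expanding each <count><char> pair:
  9D -> 'DDDDDDDDD'
  2G -> 'GG'
  6A -> 'AAAAAA'
  8A -> 'AAAAAAAA'
  7G -> 'GGGGGGG'
  7A -> 'AAAAAAA'

Decoded = DDDDDDDDDGGAAAAAAAAAAAAAAGGGGGGGAAAAAAA


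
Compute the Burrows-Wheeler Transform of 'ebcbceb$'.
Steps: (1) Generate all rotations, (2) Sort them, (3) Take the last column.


Rotations (sorted):
  0: $ebcbceb -> last char: b
  1: b$ebcbce -> last char: e
  2: bcbceb$e -> last char: e
  3: bceb$ebc -> last char: c
  4: cbceb$eb -> last char: b
  5: ceb$ebcb -> last char: b
  6: eb$ebcbc -> last char: c
  7: ebcbceb$ -> last char: $


BWT = beecbbc$


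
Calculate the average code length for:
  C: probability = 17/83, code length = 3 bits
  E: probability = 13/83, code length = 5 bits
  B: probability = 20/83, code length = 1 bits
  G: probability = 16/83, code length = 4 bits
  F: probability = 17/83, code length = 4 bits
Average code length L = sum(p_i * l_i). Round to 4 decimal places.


Weighted contributions p_i * l_i:
  C: (17/83) * 3 = 51/83
  E: (13/83) * 5 = 65/83
  B: (20/83) * 1 = 20/83
  G: (16/83) * 4 = 64/83
  F: (17/83) * 4 = 68/83
Sum = (51 + 65 + 20 + 64 + 68)/83 = 268/83

L = 268/83 = 3.2289 bits/symbol


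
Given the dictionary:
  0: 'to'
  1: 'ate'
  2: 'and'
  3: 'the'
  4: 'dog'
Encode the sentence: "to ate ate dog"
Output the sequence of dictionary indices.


Look up each word in the dictionary:
  'to' -> 0
  'ate' -> 1
  'ate' -> 1
  'dog' -> 4

Encoded: [0, 1, 1, 4]


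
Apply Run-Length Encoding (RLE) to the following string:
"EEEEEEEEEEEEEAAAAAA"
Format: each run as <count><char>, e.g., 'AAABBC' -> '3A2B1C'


Scanning runs left to right:
  i=0: run of 'E' x 13 -> '13E'
  i=13: run of 'A' x 6 -> '6A'

RLE = 13E6A


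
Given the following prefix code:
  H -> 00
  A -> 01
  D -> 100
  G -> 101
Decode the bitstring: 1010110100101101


Decoding step by step:
Bits 101 -> G
Bits 01 -> A
Bits 101 -> G
Bits 00 -> H
Bits 101 -> G
Bits 101 -> G


Decoded message: GAGHGG


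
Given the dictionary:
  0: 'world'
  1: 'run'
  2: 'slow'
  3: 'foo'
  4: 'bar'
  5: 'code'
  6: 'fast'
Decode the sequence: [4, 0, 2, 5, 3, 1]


Look up each index in the dictionary:
  4 -> 'bar'
  0 -> 'world'
  2 -> 'slow'
  5 -> 'code'
  3 -> 'foo'
  1 -> 'run'

Decoded: "bar world slow code foo run"


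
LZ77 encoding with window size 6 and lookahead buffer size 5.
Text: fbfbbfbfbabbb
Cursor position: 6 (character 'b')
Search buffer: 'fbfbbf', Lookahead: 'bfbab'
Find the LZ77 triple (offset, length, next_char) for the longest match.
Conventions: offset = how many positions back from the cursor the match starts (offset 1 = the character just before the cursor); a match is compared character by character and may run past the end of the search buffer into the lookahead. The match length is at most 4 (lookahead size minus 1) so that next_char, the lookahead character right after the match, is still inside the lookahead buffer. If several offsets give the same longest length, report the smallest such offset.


Try each offset into the search buffer:
  offset=1 (pos 5, char 'f'): match length 0
  offset=2 (pos 4, char 'b'): match length 3
  offset=3 (pos 3, char 'b'): match length 1
  offset=4 (pos 2, char 'f'): match length 0
  offset=5 (pos 1, char 'b'): match length 3
  offset=6 (pos 0, char 'f'): match length 0
Longest match has length 3, found at offsets 2, 5; take the smallest, offset 2.
next_char = character at position 6 + 3 = 9 -> 'a'

Best match: offset=2, length=3 (matching 'bfb' starting at position 4)
LZ77 triple: (2, 3, 'a')


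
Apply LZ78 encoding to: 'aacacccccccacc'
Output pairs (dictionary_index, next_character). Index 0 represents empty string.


LZ78 encoding steps:
Dictionary: {0: ''}
Step 1: w='' (idx 0), next='a' -> output (0, 'a'), add 'a' as idx 1
Step 2: w='a' (idx 1), next='c' -> output (1, 'c'), add 'ac' as idx 2
Step 3: w='ac' (idx 2), next='c' -> output (2, 'c'), add 'acc' as idx 3
Step 4: w='' (idx 0), next='c' -> output (0, 'c'), add 'c' as idx 4
Step 5: w='c' (idx 4), next='c' -> output (4, 'c'), add 'cc' as idx 5
Step 6: w='cc' (idx 5), next='a' -> output (5, 'a'), add 'cca' as idx 6
Step 7: w='cc' (idx 5), end of input -> output (5, '')


Encoded: [(0, 'a'), (1, 'c'), (2, 'c'), (0, 'c'), (4, 'c'), (5, 'a'), (5, '')]


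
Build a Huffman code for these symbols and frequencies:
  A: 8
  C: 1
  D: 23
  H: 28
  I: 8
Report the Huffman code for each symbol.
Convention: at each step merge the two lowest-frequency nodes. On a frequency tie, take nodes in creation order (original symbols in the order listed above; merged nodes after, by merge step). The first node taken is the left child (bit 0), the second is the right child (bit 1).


Huffman tree construction:
Step 1: Merge C(1) + A(8) = 9
Step 2: Merge I(8) + (C+A)(9) = 17
Step 3: Merge (I+(C+A))(17) + D(23) = 40
Step 4: Merge H(28) + ((I+(C+A))+D)(40) = 68
Read each symbol's code off the tree from the root (left child = 0, right child = 1).

Codes:
  A: 1011 (length 4)
  C: 1010 (length 4)
  D: 11 (length 2)
  H: 0 (length 1)
  I: 100 (length 3)
Average code length: 134/68 = 1.9706 bits/symbol


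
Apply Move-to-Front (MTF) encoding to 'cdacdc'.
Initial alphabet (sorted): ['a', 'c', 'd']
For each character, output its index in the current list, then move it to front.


MTF encoding:
'c': index 1 in ['a', 'c', 'd'] -> ['c', 'a', 'd']
'd': index 2 in ['c', 'a', 'd'] -> ['d', 'c', 'a']
'a': index 2 in ['d', 'c', 'a'] -> ['a', 'd', 'c']
'c': index 2 in ['a', 'd', 'c'] -> ['c', 'a', 'd']
'd': index 2 in ['c', 'a', 'd'] -> ['d', 'c', 'a']
'c': index 1 in ['d', 'c', 'a'] -> ['c', 'd', 'a']


Output: [1, 2, 2, 2, 2, 1]


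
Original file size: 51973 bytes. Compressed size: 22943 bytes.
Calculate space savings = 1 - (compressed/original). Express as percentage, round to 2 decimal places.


ratio = compressed/original = 22943/51973 = 0.441441
savings = 1 - ratio = 1 - 0.441441 = 0.558559
as a percentage: 0.558559 * 100 = 55.86%

Space savings = 1 - 22943/51973 = 55.86%


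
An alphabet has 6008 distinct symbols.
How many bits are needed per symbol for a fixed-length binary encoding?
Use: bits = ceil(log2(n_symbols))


log2(6008) = 12.5527
Bracket: 2^12 = 4096 < 6008 <= 2^13 = 8192
So ceil(log2(6008)) = 13

bits = ceil(log2(6008)) = ceil(12.5527) = 13 bits


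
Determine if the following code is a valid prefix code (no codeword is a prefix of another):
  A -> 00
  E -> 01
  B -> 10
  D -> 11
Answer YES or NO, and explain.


Checking each pair (does one codeword prefix another?):
  A='00' vs E='01': no prefix
  A='00' vs B='10': no prefix
  A='00' vs D='11': no prefix
  E='01' vs A='00': no prefix
  E='01' vs B='10': no prefix
  E='01' vs D='11': no prefix
  B='10' vs A='00': no prefix
  B='10' vs E='01': no prefix
  B='10' vs D='11': no prefix
  D='11' vs A='00': no prefix
  D='11' vs E='01': no prefix
  D='11' vs B='10': no prefix
No violation found over all pairs.

YES -- this is a valid prefix code. No codeword is a prefix of any other codeword.


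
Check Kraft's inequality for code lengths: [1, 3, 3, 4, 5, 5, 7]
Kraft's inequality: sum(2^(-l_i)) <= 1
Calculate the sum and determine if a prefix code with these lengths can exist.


Sum = 2^(-1) + 2^(-3) + 2^(-3) + 2^(-4) + 2^(-5) + 2^(-5) + 2^(-7)
    = 0.5 + 0.125 + 0.125 + 0.0625 + 0.03125 + 0.03125 + 0.0078125
    = 113/128 = 0.8828125
Since 0.8828125 <= 1, Kraft's inequality IS satisfied.
A prefix code with these lengths CAN exist.

Kraft sum = 0.8828125. Satisfied.


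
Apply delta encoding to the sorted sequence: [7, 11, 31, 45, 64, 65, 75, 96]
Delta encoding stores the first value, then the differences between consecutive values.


First value: 7
Deltas:
  11 - 7 = 4
  31 - 11 = 20
  45 - 31 = 14
  64 - 45 = 19
  65 - 64 = 1
  75 - 65 = 10
  96 - 75 = 21


Delta encoded: [7, 4, 20, 14, 19, 1, 10, 21]


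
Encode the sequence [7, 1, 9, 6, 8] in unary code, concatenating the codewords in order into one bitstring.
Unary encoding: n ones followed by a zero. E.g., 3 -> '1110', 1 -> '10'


Encode each number as n ones followed by a terminating 0:
  7 -> 11111110 (8 bits)
  1 -> 10 (2 bits)
  9 -> 1111111110 (10 bits)
  6 -> 1111110 (7 bits)
  8 -> 111111110 (9 bits)
Total length = 8 + 2 + 10 + 7 + 9 = 36 bits.

Unary([7, 1, 9, 6, 8]) = 111111101011111111101111110111111110 (36 bits)


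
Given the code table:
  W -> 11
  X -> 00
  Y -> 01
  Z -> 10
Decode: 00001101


Decoding:
00 -> X
00 -> X
11 -> W
01 -> Y


Result: XXWY


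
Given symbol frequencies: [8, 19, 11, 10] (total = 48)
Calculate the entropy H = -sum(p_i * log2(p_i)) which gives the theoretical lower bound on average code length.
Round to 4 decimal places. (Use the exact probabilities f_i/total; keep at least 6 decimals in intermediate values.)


Per-symbol terms -p_i * log2(p_i) with p_i = f_i/48:
  p = 8/48 = 0.166667: log2(p) = -2.584963, -p*log2(p) = 0.430827
  p = 19/48 = 0.395833: log2(p) = -1.337035, -p*log2(p) = 0.529243
  p = 11/48 = 0.229167: log2(p) = -2.125531, -p*log2(p) = 0.487101
  p = 10/48 = 0.208333: log2(p) = -2.263034, -p*log2(p) = 0.471466
H = 0.430827 + 0.529243 + 0.487101 + 0.471466 = 1.918637

H = 1.9186 bits/symbol


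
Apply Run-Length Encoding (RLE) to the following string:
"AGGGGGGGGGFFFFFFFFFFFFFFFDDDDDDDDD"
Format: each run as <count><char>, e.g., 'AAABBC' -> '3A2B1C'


Scanning runs left to right:
  i=0: run of 'A' x 1 -> '1A'
  i=1: run of 'G' x 9 -> '9G'
  i=10: run of 'F' x 15 -> '15F'
  i=25: run of 'D' x 9 -> '9D'

RLE = 1A9G15F9D


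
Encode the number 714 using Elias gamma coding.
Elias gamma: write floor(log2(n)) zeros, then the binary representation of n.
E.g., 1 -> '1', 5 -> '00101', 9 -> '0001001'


num_bits = floor(log2(714)) + 1 = 10
leading_zeros = num_bits - 1 = 9
binary(714) = 1011001010

Elias gamma(714) = '000000000' + '1011001010' = 0000000001011001010 (19 bits)


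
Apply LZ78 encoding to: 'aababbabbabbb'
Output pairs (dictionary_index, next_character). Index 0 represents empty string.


LZ78 encoding steps:
Dictionary: {0: ''}
Step 1: w='' (idx 0), next='a' -> output (0, 'a'), add 'a' as idx 1
Step 2: w='a' (idx 1), next='b' -> output (1, 'b'), add 'ab' as idx 2
Step 3: w='ab' (idx 2), next='b' -> output (2, 'b'), add 'abb' as idx 3
Step 4: w='abb' (idx 3), next='a' -> output (3, 'a'), add 'abba' as idx 4
Step 5: w='' (idx 0), next='b' -> output (0, 'b'), add 'b' as idx 5
Step 6: w='b' (idx 5), next='b' -> output (5, 'b'), add 'bb' as idx 6


Encoded: [(0, 'a'), (1, 'b'), (2, 'b'), (3, 'a'), (0, 'b'), (5, 'b')]


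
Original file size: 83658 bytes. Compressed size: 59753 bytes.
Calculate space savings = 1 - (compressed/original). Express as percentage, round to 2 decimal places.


ratio = compressed/original = 59753/83658 = 0.714253
savings = 1 - ratio = 1 - 0.714253 = 0.285747
as a percentage: 0.285747 * 100 = 28.57%

Space savings = 1 - 59753/83658 = 28.57%


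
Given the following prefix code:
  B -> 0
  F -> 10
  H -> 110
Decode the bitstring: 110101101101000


Decoding step by step:
Bits 110 -> H
Bits 10 -> F
Bits 110 -> H
Bits 110 -> H
Bits 10 -> F
Bits 0 -> B
Bits 0 -> B


Decoded message: HFHHFBB


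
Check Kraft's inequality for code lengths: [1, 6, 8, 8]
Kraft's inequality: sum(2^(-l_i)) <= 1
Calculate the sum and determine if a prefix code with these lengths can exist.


Sum = 2^(-1) + 2^(-6) + 2^(-8) + 2^(-8)
    = 0.5 + 0.015625 + 0.00390625 + 0.00390625
    = 134/256 = 0.5234375
Since 0.5234375 <= 1, Kraft's inequality IS satisfied.
A prefix code with these lengths CAN exist.

Kraft sum = 0.5234375. Satisfied.


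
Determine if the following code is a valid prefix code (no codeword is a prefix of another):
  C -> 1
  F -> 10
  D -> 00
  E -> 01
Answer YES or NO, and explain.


Checking each pair (does one codeword prefix another?):
  C='1' vs F='10': prefix -- VIOLATION

NO -- this is NOT a valid prefix code. C (1) is a prefix of F (10).


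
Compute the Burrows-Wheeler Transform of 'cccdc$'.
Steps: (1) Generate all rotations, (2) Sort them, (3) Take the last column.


Rotations (sorted):
  0: $cccdc -> last char: c
  1: c$cccd -> last char: d
  2: cccdc$ -> last char: $
  3: ccdc$c -> last char: c
  4: cdc$cc -> last char: c
  5: dc$ccc -> last char: c


BWT = cd$ccc


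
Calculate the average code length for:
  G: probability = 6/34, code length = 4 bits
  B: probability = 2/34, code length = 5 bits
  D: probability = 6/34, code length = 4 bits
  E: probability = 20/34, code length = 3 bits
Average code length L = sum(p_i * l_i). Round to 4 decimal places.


Weighted contributions p_i * l_i:
  G: (6/34) * 4 = 24/34
  B: (2/34) * 5 = 10/34
  D: (6/34) * 4 = 24/34
  E: (20/34) * 3 = 60/34
Sum = (24 + 10 + 24 + 60)/34 = 118/34

L = 118/34 = 3.4706 bits/symbol


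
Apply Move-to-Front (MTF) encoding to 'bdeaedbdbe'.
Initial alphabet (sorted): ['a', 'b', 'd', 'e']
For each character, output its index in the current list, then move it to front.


MTF encoding:
'b': index 1 in ['a', 'b', 'd', 'e'] -> ['b', 'a', 'd', 'e']
'd': index 2 in ['b', 'a', 'd', 'e'] -> ['d', 'b', 'a', 'e']
'e': index 3 in ['d', 'b', 'a', 'e'] -> ['e', 'd', 'b', 'a']
'a': index 3 in ['e', 'd', 'b', 'a'] -> ['a', 'e', 'd', 'b']
'e': index 1 in ['a', 'e', 'd', 'b'] -> ['e', 'a', 'd', 'b']
'd': index 2 in ['e', 'a', 'd', 'b'] -> ['d', 'e', 'a', 'b']
'b': index 3 in ['d', 'e', 'a', 'b'] -> ['b', 'd', 'e', 'a']
'd': index 1 in ['b', 'd', 'e', 'a'] -> ['d', 'b', 'e', 'a']
'b': index 1 in ['d', 'b', 'e', 'a'] -> ['b', 'd', 'e', 'a']
'e': index 2 in ['b', 'd', 'e', 'a'] -> ['e', 'b', 'd', 'a']


Output: [1, 2, 3, 3, 1, 2, 3, 1, 1, 2]


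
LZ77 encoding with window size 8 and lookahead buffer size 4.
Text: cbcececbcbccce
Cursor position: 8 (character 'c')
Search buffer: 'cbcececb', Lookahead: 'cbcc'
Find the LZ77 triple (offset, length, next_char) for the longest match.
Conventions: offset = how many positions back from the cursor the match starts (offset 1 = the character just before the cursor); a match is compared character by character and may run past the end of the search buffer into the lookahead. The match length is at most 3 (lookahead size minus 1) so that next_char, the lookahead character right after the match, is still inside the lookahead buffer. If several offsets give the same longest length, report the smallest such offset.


Try each offset into the search buffer:
  offset=1 (pos 7, char 'b'): match length 0
  offset=2 (pos 6, char 'c'): match length 3
  offset=3 (pos 5, char 'e'): match length 0
  offset=4 (pos 4, char 'c'): match length 1
  offset=5 (pos 3, char 'e'): match length 0
  offset=6 (pos 2, char 'c'): match length 1
  offset=7 (pos 1, char 'b'): match length 0
  offset=8 (pos 0, char 'c'): match length 3
Longest match has length 3, found at offsets 2, 8; take the smallest, offset 2.
next_char = character at position 8 + 3 = 11 -> 'c'

Best match: offset=2, length=3 (matching 'cbc' starting at position 6)
LZ77 triple: (2, 3, 'c')


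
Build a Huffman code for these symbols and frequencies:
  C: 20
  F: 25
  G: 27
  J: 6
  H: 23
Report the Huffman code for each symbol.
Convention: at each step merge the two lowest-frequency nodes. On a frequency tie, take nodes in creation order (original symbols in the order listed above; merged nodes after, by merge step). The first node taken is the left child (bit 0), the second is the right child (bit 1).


Huffman tree construction:
Step 1: Merge J(6) + C(20) = 26
Step 2: Merge H(23) + F(25) = 48
Step 3: Merge (J+C)(26) + G(27) = 53
Step 4: Merge (H+F)(48) + ((J+C)+G)(53) = 101
Read each symbol's code off the tree from the root (left child = 0, right child = 1).

Codes:
  C: 101 (length 3)
  F: 01 (length 2)
  G: 11 (length 2)
  J: 100 (length 3)
  H: 00 (length 2)
Average code length: 228/101 = 2.2574 bits/symbol


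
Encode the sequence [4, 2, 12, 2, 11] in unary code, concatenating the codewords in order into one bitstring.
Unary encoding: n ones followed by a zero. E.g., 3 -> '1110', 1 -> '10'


Encode each number as n ones followed by a terminating 0:
  4 -> 11110 (5 bits)
  2 -> 110 (3 bits)
  12 -> 1111111111110 (13 bits)
  2 -> 110 (3 bits)
  11 -> 111111111110 (12 bits)
Total length = 5 + 3 + 13 + 3 + 12 = 36 bits.

Unary([4, 2, 12, 2, 11]) = 111101101111111111110110111111111110 (36 bits)


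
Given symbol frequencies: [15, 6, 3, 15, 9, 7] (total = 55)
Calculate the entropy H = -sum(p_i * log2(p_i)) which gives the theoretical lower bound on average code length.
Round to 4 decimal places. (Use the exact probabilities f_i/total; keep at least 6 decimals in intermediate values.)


Per-symbol terms -p_i * log2(p_i) with p_i = f_i/55:
  p = 15/55 = 0.272727: log2(p) = -1.874469, -p*log2(p) = 0.511219
  p = 6/55 = 0.109091: log2(p) = -3.196397, -p*log2(p) = 0.348698
  p = 3/55 = 0.054545: log2(p) = -4.196397, -p*log2(p) = 0.228894
  p = 15/55 = 0.272727: log2(p) = -1.874469, -p*log2(p) = 0.511219
  p = 9/55 = 0.163636: log2(p) = -2.611435, -p*log2(p) = 0.427326
  p = 7/55 = 0.127273: log2(p) = -2.974005, -p*log2(p) = 0.378510
H = 0.511219 + 0.348698 + 0.228894 + 0.511219 + 0.427326 + 0.378510 = 2.405866

H = 2.4059 bits/symbol


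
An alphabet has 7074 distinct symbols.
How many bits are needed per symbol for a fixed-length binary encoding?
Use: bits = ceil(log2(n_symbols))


log2(7074) = 12.7883
Bracket: 2^12 = 4096 < 7074 <= 2^13 = 8192
So ceil(log2(7074)) = 13

bits = ceil(log2(7074)) = ceil(12.7883) = 13 bits


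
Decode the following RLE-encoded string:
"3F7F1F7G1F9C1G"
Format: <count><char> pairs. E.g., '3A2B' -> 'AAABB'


Expanding each <count><char> pair:
  3F -> 'FFF'
  7F -> 'FFFFFFF'
  1F -> 'F'
  7G -> 'GGGGGGG'
  1F -> 'F'
  9C -> 'CCCCCCCCC'
  1G -> 'G'

Decoded = FFFFFFFFFFFGGGGGGGFCCCCCCCCCG


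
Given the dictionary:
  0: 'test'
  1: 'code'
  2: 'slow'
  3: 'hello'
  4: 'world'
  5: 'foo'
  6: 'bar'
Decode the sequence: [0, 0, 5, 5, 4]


Look up each index in the dictionary:
  0 -> 'test'
  0 -> 'test'
  5 -> 'foo'
  5 -> 'foo'
  4 -> 'world'

Decoded: "test test foo foo world"


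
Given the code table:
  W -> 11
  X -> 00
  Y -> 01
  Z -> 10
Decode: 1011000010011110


Decoding:
10 -> Z
11 -> W
00 -> X
00 -> X
10 -> Z
01 -> Y
11 -> W
10 -> Z


Result: ZWXXZYWZ


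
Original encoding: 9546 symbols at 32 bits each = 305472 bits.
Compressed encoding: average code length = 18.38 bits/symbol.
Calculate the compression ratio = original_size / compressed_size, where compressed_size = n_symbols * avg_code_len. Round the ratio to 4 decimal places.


original_size = n_symbols * orig_bits = 9546 * 32 = 305472 bits
compressed_size = n_symbols * avg_code_len = 9546 * 18.38 = 175455.48 bits
ratio = original_size / compressed_size = 305472 / 175455.48 = 1.741

Compression ratio = 1.741


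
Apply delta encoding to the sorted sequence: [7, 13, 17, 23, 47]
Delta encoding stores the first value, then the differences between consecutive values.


First value: 7
Deltas:
  13 - 7 = 6
  17 - 13 = 4
  23 - 17 = 6
  47 - 23 = 24


Delta encoded: [7, 6, 4, 6, 24]


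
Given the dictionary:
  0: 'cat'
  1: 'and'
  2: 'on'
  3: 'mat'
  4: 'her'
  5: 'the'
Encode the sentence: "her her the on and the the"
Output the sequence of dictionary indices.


Look up each word in the dictionary:
  'her' -> 4
  'her' -> 4
  'the' -> 5
  'on' -> 2
  'and' -> 1
  'the' -> 5
  'the' -> 5

Encoded: [4, 4, 5, 2, 1, 5, 5]


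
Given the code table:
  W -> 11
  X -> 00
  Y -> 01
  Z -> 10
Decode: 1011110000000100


Decoding:
10 -> Z
11 -> W
11 -> W
00 -> X
00 -> X
00 -> X
01 -> Y
00 -> X


Result: ZWWXXXYX


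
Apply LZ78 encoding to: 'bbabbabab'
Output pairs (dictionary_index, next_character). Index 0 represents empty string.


LZ78 encoding steps:
Dictionary: {0: ''}
Step 1: w='' (idx 0), next='b' -> output (0, 'b'), add 'b' as idx 1
Step 2: w='b' (idx 1), next='a' -> output (1, 'a'), add 'ba' as idx 2
Step 3: w='b' (idx 1), next='b' -> output (1, 'b'), add 'bb' as idx 3
Step 4: w='' (idx 0), next='a' -> output (0, 'a'), add 'a' as idx 4
Step 5: w='ba' (idx 2), next='b' -> output (2, 'b'), add 'bab' as idx 5


Encoded: [(0, 'b'), (1, 'a'), (1, 'b'), (0, 'a'), (2, 'b')]


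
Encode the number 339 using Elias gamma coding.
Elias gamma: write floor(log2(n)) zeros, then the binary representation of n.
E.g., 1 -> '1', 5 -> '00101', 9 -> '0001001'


num_bits = floor(log2(339)) + 1 = 9
leading_zeros = num_bits - 1 = 8
binary(339) = 101010011

Elias gamma(339) = '00000000' + '101010011' = 00000000101010011 (17 bits)


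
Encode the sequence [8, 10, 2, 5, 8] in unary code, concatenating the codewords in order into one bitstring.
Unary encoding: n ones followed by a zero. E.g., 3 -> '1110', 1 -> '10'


Encode each number as n ones followed by a terminating 0:
  8 -> 111111110 (9 bits)
  10 -> 11111111110 (11 bits)
  2 -> 110 (3 bits)
  5 -> 111110 (6 bits)
  8 -> 111111110 (9 bits)
Total length = 9 + 11 + 3 + 6 + 9 = 38 bits.

Unary([8, 10, 2, 5, 8]) = 11111111011111111110110111110111111110 (38 bits)


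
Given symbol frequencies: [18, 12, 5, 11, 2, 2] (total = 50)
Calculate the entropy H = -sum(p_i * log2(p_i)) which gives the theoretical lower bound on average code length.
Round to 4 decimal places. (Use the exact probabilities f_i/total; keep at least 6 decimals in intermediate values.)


Per-symbol terms -p_i * log2(p_i) with p_i = f_i/50:
  p = 18/50 = 0.360000: log2(p) = -1.473931, -p*log2(p) = 0.530615
  p = 12/50 = 0.240000: log2(p) = -2.058894, -p*log2(p) = 0.494134
  p = 5/50 = 0.100000: log2(p) = -3.321928, -p*log2(p) = 0.332193
  p = 11/50 = 0.220000: log2(p) = -2.184425, -p*log2(p) = 0.480573
  p = 2/50 = 0.040000: log2(p) = -4.643856, -p*log2(p) = 0.185754
  p = 2/50 = 0.040000: log2(p) = -4.643856, -p*log2(p) = 0.185754
H = 0.530615 + 0.494134 + 0.332193 + 0.480573 + 0.185754 + 0.185754 = 2.209023

H = 2.209 bits/symbol


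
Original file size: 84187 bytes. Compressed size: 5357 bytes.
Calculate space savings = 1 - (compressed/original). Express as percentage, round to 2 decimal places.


ratio = compressed/original = 5357/84187 = 0.063632
savings = 1 - ratio = 1 - 0.063632 = 0.936368
as a percentage: 0.936368 * 100 = 93.64%

Space savings = 1 - 5357/84187 = 93.64%


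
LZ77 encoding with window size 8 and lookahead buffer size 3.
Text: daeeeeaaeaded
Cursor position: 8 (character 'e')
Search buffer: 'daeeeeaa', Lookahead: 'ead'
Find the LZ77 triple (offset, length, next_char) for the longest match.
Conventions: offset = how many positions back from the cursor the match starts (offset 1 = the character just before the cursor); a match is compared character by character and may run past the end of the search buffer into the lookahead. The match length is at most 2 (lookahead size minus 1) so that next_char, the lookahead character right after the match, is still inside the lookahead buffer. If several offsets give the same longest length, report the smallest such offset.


Try each offset into the search buffer:
  offset=1 (pos 7, char 'a'): match length 0
  offset=2 (pos 6, char 'a'): match length 0
  offset=3 (pos 5, char 'e'): match length 2
  offset=4 (pos 4, char 'e'): match length 1
  offset=5 (pos 3, char 'e'): match length 1
  offset=6 (pos 2, char 'e'): match length 1
  offset=7 (pos 1, char 'a'): match length 0
  offset=8 (pos 0, char 'd'): match length 0
Longest match has length 2 at offset 3.
next_char = character at position 8 + 2 = 10 -> 'd'

Best match: offset=3, length=2 (matching 'ea' starting at position 5)
LZ77 triple: (3, 2, 'd')


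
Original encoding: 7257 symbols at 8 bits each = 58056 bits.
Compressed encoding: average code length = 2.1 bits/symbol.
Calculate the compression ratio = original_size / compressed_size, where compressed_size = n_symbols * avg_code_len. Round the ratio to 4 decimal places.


original_size = n_symbols * orig_bits = 7257 * 8 = 58056 bits
compressed_size = n_symbols * avg_code_len = 7257 * 2.1 = 15239.7 bits
ratio = original_size / compressed_size = 58056 / 15239.7 = 3.8095

Compression ratio = 3.8095


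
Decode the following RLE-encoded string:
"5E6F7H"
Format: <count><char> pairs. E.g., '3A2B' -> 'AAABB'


Expanding each <count><char> pair:
  5E -> 'EEEEE'
  6F -> 'FFFFFF'
  7H -> 'HHHHHHH'

Decoded = EEEEEFFFFFFHHHHHHH


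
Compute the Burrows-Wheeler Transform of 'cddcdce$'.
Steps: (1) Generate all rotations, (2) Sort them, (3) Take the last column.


Rotations (sorted):
  0: $cddcdce -> last char: e
  1: cdce$cdd -> last char: d
  2: cddcdce$ -> last char: $
  3: ce$cddcd -> last char: d
  4: dcdce$cd -> last char: d
  5: dce$cddc -> last char: c
  6: ddcdce$c -> last char: c
  7: e$cddcdc -> last char: c


BWT = ed$ddccc


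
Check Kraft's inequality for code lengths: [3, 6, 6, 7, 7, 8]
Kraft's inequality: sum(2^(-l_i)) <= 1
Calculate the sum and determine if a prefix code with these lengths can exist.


Sum = 2^(-3) + 2^(-6) + 2^(-6) + 2^(-7) + 2^(-7) + 2^(-8)
    = 0.125 + 0.015625 + 0.015625 + 0.0078125 + 0.0078125 + 0.00390625
    = 45/256 = 0.17578125
Since 0.17578125 <= 1, Kraft's inequality IS satisfied.
A prefix code with these lengths CAN exist.

Kraft sum = 0.17578125. Satisfied.


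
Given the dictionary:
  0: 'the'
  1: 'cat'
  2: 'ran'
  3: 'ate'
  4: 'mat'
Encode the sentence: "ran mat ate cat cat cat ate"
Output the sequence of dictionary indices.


Look up each word in the dictionary:
  'ran' -> 2
  'mat' -> 4
  'ate' -> 3
  'cat' -> 1
  'cat' -> 1
  'cat' -> 1
  'ate' -> 3

Encoded: [2, 4, 3, 1, 1, 1, 3]


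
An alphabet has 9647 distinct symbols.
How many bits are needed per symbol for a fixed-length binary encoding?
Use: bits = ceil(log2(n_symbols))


log2(9647) = 13.2359
Bracket: 2^13 = 8192 < 9647 <= 2^14 = 16384
So ceil(log2(9647)) = 14

bits = ceil(log2(9647)) = ceil(13.2359) = 14 bits


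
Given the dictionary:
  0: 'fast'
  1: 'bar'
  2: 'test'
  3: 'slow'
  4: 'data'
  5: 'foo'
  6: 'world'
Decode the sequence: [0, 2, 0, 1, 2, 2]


Look up each index in the dictionary:
  0 -> 'fast'
  2 -> 'test'
  0 -> 'fast'
  1 -> 'bar'
  2 -> 'test'
  2 -> 'test'

Decoded: "fast test fast bar test test"


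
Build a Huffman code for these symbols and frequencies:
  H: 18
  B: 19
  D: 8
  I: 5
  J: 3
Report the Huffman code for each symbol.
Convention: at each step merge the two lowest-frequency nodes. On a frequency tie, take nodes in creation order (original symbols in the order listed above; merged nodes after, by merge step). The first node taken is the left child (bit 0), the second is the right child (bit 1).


Huffman tree construction:
Step 1: Merge J(3) + I(5) = 8
Step 2: Merge D(8) + (J+I)(8) = 16
Step 3: Merge (D+(J+I))(16) + H(18) = 34
Step 4: Merge B(19) + ((D+(J+I))+H)(34) = 53
Read each symbol's code off the tree from the root (left child = 0, right child = 1).

Codes:
  H: 11 (length 2)
  B: 0 (length 1)
  D: 100 (length 3)
  I: 1011 (length 4)
  J: 1010 (length 4)
Average code length: 111/53 = 2.0943 bits/symbol


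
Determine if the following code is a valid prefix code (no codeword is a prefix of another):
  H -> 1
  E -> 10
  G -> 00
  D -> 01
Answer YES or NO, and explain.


Checking each pair (does one codeword prefix another?):
  H='1' vs E='10': prefix -- VIOLATION

NO -- this is NOT a valid prefix code. H (1) is a prefix of E (10).


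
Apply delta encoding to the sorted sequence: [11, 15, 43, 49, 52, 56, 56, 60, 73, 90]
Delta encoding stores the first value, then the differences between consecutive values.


First value: 11
Deltas:
  15 - 11 = 4
  43 - 15 = 28
  49 - 43 = 6
  52 - 49 = 3
  56 - 52 = 4
  56 - 56 = 0
  60 - 56 = 4
  73 - 60 = 13
  90 - 73 = 17


Delta encoded: [11, 4, 28, 6, 3, 4, 0, 4, 13, 17]


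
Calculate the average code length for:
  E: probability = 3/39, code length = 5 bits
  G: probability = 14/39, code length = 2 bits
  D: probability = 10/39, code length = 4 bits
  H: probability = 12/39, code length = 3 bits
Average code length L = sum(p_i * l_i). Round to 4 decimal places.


Weighted contributions p_i * l_i:
  E: (3/39) * 5 = 15/39
  G: (14/39) * 2 = 28/39
  D: (10/39) * 4 = 40/39
  H: (12/39) * 3 = 36/39
Sum = (15 + 28 + 40 + 36)/39 = 119/39

L = 119/39 = 3.0513 bits/symbol


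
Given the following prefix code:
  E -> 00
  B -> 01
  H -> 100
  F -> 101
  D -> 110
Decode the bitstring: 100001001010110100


Decoding step by step:
Bits 100 -> H
Bits 00 -> E
Bits 100 -> H
Bits 101 -> F
Bits 01 -> B
Bits 101 -> F
Bits 00 -> E


Decoded message: HEHFBFE


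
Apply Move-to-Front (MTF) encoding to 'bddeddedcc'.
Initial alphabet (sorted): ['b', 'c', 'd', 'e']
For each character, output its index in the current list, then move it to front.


MTF encoding:
'b': index 0 in ['b', 'c', 'd', 'e'] -> ['b', 'c', 'd', 'e']
'd': index 2 in ['b', 'c', 'd', 'e'] -> ['d', 'b', 'c', 'e']
'd': index 0 in ['d', 'b', 'c', 'e'] -> ['d', 'b', 'c', 'e']
'e': index 3 in ['d', 'b', 'c', 'e'] -> ['e', 'd', 'b', 'c']
'd': index 1 in ['e', 'd', 'b', 'c'] -> ['d', 'e', 'b', 'c']
'd': index 0 in ['d', 'e', 'b', 'c'] -> ['d', 'e', 'b', 'c']
'e': index 1 in ['d', 'e', 'b', 'c'] -> ['e', 'd', 'b', 'c']
'd': index 1 in ['e', 'd', 'b', 'c'] -> ['d', 'e', 'b', 'c']
'c': index 3 in ['d', 'e', 'b', 'c'] -> ['c', 'd', 'e', 'b']
'c': index 0 in ['c', 'd', 'e', 'b'] -> ['c', 'd', 'e', 'b']


Output: [0, 2, 0, 3, 1, 0, 1, 1, 3, 0]


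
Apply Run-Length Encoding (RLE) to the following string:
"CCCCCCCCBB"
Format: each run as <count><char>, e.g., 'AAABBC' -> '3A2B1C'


Scanning runs left to right:
  i=0: run of 'C' x 8 -> '8C'
  i=8: run of 'B' x 2 -> '2B'

RLE = 8C2B


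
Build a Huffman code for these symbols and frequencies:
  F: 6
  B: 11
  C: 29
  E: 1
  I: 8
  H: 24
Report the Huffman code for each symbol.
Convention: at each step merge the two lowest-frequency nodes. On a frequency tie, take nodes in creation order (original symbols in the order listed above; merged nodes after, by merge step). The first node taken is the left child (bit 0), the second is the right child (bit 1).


Huffman tree construction:
Step 1: Merge E(1) + F(6) = 7
Step 2: Merge (E+F)(7) + I(8) = 15
Step 3: Merge B(11) + ((E+F)+I)(15) = 26
Step 4: Merge H(24) + (B+((E+F)+I))(26) = 50
Step 5: Merge C(29) + (H+(B+((E+F)+I)))(50) = 79
Read each symbol's code off the tree from the root (left child = 0, right child = 1).

Codes:
  F: 11101 (length 5)
  B: 110 (length 3)
  C: 0 (length 1)
  E: 11100 (length 5)
  I: 1111 (length 4)
  H: 10 (length 2)
Average code length: 177/79 = 2.2405 bits/symbol


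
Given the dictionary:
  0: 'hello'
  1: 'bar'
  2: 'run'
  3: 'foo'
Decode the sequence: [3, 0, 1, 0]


Look up each index in the dictionary:
  3 -> 'foo'
  0 -> 'hello'
  1 -> 'bar'
  0 -> 'hello'

Decoded: "foo hello bar hello"


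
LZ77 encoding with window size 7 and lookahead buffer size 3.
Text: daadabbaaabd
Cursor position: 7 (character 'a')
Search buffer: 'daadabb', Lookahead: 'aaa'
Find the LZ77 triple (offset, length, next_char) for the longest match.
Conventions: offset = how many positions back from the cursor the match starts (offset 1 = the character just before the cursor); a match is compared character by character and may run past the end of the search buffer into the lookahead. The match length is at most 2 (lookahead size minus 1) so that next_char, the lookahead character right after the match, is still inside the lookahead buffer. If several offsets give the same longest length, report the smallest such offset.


Try each offset into the search buffer:
  offset=1 (pos 6, char 'b'): match length 0
  offset=2 (pos 5, char 'b'): match length 0
  offset=3 (pos 4, char 'a'): match length 1
  offset=4 (pos 3, char 'd'): match length 0
  offset=5 (pos 2, char 'a'): match length 1
  offset=6 (pos 1, char 'a'): match length 2
  offset=7 (pos 0, char 'd'): match length 0
Longest match has length 2 at offset 6.
next_char = character at position 7 + 2 = 9 -> 'a'

Best match: offset=6, length=2 (matching 'aa' starting at position 1)
LZ77 triple: (6, 2, 'a')


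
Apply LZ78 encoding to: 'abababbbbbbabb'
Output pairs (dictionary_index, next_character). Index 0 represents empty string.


LZ78 encoding steps:
Dictionary: {0: ''}
Step 1: w='' (idx 0), next='a' -> output (0, 'a'), add 'a' as idx 1
Step 2: w='' (idx 0), next='b' -> output (0, 'b'), add 'b' as idx 2
Step 3: w='a' (idx 1), next='b' -> output (1, 'b'), add 'ab' as idx 3
Step 4: w='ab' (idx 3), next='b' -> output (3, 'b'), add 'abb' as idx 4
Step 5: w='b' (idx 2), next='b' -> output (2, 'b'), add 'bb' as idx 5
Step 6: w='bb' (idx 5), next='a' -> output (5, 'a'), add 'bba' as idx 6
Step 7: w='bb' (idx 5), end of input -> output (5, '')


Encoded: [(0, 'a'), (0, 'b'), (1, 'b'), (3, 'b'), (2, 'b'), (5, 'a'), (5, '')]


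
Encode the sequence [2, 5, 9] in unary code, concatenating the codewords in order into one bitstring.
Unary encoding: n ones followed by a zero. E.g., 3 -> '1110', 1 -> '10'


Encode each number as n ones followed by a terminating 0:
  2 -> 110 (3 bits)
  5 -> 111110 (6 bits)
  9 -> 1111111110 (10 bits)
Total length = 3 + 6 + 10 = 19 bits.

Unary([2, 5, 9]) = 1101111101111111110 (19 bits)


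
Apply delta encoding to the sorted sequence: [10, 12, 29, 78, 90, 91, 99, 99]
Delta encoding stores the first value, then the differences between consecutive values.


First value: 10
Deltas:
  12 - 10 = 2
  29 - 12 = 17
  78 - 29 = 49
  90 - 78 = 12
  91 - 90 = 1
  99 - 91 = 8
  99 - 99 = 0


Delta encoded: [10, 2, 17, 49, 12, 1, 8, 0]


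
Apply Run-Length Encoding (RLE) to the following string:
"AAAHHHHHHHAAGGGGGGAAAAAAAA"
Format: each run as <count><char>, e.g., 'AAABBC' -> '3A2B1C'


Scanning runs left to right:
  i=0: run of 'A' x 3 -> '3A'
  i=3: run of 'H' x 7 -> '7H'
  i=10: run of 'A' x 2 -> '2A'
  i=12: run of 'G' x 6 -> '6G'
  i=18: run of 'A' x 8 -> '8A'

RLE = 3A7H2A6G8A


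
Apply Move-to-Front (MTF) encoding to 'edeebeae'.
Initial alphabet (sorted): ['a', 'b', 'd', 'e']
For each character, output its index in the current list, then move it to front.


MTF encoding:
'e': index 3 in ['a', 'b', 'd', 'e'] -> ['e', 'a', 'b', 'd']
'd': index 3 in ['e', 'a', 'b', 'd'] -> ['d', 'e', 'a', 'b']
'e': index 1 in ['d', 'e', 'a', 'b'] -> ['e', 'd', 'a', 'b']
'e': index 0 in ['e', 'd', 'a', 'b'] -> ['e', 'd', 'a', 'b']
'b': index 3 in ['e', 'd', 'a', 'b'] -> ['b', 'e', 'd', 'a']
'e': index 1 in ['b', 'e', 'd', 'a'] -> ['e', 'b', 'd', 'a']
'a': index 3 in ['e', 'b', 'd', 'a'] -> ['a', 'e', 'b', 'd']
'e': index 1 in ['a', 'e', 'b', 'd'] -> ['e', 'a', 'b', 'd']


Output: [3, 3, 1, 0, 3, 1, 3, 1]


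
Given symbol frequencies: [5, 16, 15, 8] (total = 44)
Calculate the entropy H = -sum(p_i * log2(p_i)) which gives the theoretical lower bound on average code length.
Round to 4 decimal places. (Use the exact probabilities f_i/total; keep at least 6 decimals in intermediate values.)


Per-symbol terms -p_i * log2(p_i) with p_i = f_i/44:
  p = 5/44 = 0.113636: log2(p) = -3.137504, -p*log2(p) = 0.356534
  p = 16/44 = 0.363636: log2(p) = -1.459432, -p*log2(p) = 0.530702
  p = 15/44 = 0.340909: log2(p) = -1.552541, -p*log2(p) = 0.529275
  p = 8/44 = 0.181818: log2(p) = -2.459432, -p*log2(p) = 0.447169
H = 0.356534 + 0.530702 + 0.529275 + 0.447169 = 1.863680

H = 1.8637 bits/symbol


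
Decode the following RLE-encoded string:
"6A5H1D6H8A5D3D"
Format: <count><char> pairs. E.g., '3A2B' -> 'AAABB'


Expanding each <count><char> pair:
  6A -> 'AAAAAA'
  5H -> 'HHHHH'
  1D -> 'D'
  6H -> 'HHHHHH'
  8A -> 'AAAAAAAA'
  5D -> 'DDDDD'
  3D -> 'DDD'

Decoded = AAAAAAHHHHHDHHHHHHAAAAAAAADDDDDDDD


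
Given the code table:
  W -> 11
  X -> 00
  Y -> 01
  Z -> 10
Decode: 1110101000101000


Decoding:
11 -> W
10 -> Z
10 -> Z
10 -> Z
00 -> X
10 -> Z
10 -> Z
00 -> X


Result: WZZZXZZX


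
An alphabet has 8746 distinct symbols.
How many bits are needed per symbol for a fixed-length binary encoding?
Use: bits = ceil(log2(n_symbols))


log2(8746) = 13.0944
Bracket: 2^13 = 8192 < 8746 <= 2^14 = 16384
So ceil(log2(8746)) = 14

bits = ceil(log2(8746)) = ceil(13.0944) = 14 bits


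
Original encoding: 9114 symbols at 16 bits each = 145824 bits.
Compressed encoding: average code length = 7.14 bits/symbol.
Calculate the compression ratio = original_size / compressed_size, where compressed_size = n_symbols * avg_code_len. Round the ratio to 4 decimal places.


original_size = n_symbols * orig_bits = 9114 * 16 = 145824 bits
compressed_size = n_symbols * avg_code_len = 9114 * 7.14 = 65073.96 bits
ratio = original_size / compressed_size = 145824 / 65073.96 = 2.2409

Compression ratio = 2.2409


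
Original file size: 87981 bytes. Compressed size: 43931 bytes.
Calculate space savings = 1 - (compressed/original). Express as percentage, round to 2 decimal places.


ratio = compressed/original = 43931/87981 = 0.499324
savings = 1 - ratio = 1 - 0.499324 = 0.500676
as a percentage: 0.500676 * 100 = 50.07%

Space savings = 1 - 43931/87981 = 50.07%


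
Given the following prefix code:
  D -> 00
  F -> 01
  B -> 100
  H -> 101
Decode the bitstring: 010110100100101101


Decoding step by step:
Bits 01 -> F
Bits 01 -> F
Bits 101 -> H
Bits 00 -> D
Bits 100 -> B
Bits 101 -> H
Bits 101 -> H


Decoded message: FFHDBHH


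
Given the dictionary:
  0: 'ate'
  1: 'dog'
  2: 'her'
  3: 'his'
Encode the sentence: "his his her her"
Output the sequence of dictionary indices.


Look up each word in the dictionary:
  'his' -> 3
  'his' -> 3
  'her' -> 2
  'her' -> 2

Encoded: [3, 3, 2, 2]


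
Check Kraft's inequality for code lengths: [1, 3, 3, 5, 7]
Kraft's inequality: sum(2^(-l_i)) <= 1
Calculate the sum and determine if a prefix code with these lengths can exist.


Sum = 2^(-1) + 2^(-3) + 2^(-3) + 2^(-5) + 2^(-7)
    = 0.5 + 0.125 + 0.125 + 0.03125 + 0.0078125
    = 101/128 = 0.7890625
Since 0.7890625 <= 1, Kraft's inequality IS satisfied.
A prefix code with these lengths CAN exist.

Kraft sum = 0.7890625. Satisfied.


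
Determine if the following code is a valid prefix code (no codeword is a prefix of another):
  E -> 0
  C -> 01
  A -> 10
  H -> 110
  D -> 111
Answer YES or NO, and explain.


Checking each pair (does one codeword prefix another?):
  E='0' vs C='01': prefix -- VIOLATION

NO -- this is NOT a valid prefix code. E (0) is a prefix of C (01).


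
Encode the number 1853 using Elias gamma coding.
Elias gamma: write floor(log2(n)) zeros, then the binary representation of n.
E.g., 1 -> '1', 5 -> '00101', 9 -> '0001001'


num_bits = floor(log2(1853)) + 1 = 11
leading_zeros = num_bits - 1 = 10
binary(1853) = 11100111101

Elias gamma(1853) = '0000000000' + '11100111101' = 000000000011100111101 (21 bits)


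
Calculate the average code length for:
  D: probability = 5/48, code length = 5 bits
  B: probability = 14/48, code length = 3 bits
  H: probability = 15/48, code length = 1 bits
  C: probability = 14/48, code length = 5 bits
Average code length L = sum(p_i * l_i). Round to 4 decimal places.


Weighted contributions p_i * l_i:
  D: (5/48) * 5 = 25/48
  B: (14/48) * 3 = 42/48
  H: (15/48) * 1 = 15/48
  C: (14/48) * 5 = 70/48
Sum = (25 + 42 + 15 + 70)/48 = 152/48

L = 152/48 = 3.1667 bits/symbol


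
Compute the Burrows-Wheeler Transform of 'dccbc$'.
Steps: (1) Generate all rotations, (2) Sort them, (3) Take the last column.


Rotations (sorted):
  0: $dccbc -> last char: c
  1: bc$dcc -> last char: c
  2: c$dccb -> last char: b
  3: cbc$dc -> last char: c
  4: ccbc$d -> last char: d
  5: dccbc$ -> last char: $


BWT = ccbcd$


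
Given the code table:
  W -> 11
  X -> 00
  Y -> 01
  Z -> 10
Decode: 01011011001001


Decoding:
01 -> Y
01 -> Y
10 -> Z
11 -> W
00 -> X
10 -> Z
01 -> Y


Result: YYZWXZY
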